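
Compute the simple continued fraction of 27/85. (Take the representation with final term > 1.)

[0; 3, 6, 1, 3]

27 = 0·85 + 27
85 = 3·27 + 4
27 = 6·4 + 3
4 = 1·3 + 1
3 = 3·1 + 0  (stop)
So 27/85 = [0; 3, 6, 1, 3].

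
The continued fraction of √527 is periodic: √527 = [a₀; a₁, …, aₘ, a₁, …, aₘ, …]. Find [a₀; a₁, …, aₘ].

a₀ = ⌊√527⌋ = 22.
With m₀=0, d₀=1 and mₖ₊₁ = dₖaₖ − mₖ, dₖ₊₁ = (n − mₖ₊₁²)/dₖ, aₖ₊₁ = ⌊(a₀+mₖ₊₁)/dₖ₊₁⌋:
  k=1: m=22, d=43, a=1
  k=2: m=21, d=2, a=21
  k=3: m=21, d=43, a=1
  k=4: m=22, d=1, a=44
d=1 and a=2a₀=44 at k=4, so the next step gives (m, d) = (22, 43) again — its k=1 value — and the period has length 4.

[22; 1, 21, 1, 44]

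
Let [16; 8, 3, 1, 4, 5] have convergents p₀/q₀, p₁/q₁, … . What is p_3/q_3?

532/33

Using pₖ = aₖpₖ₋₁ + pₖ₋₂, qₖ = aₖqₖ₋₁ + qₖ₋₂ (with p₋₁=1, p₋₂=0, q₋₁=0, q₋₂=1):
  k=0: a=16, p=16, q=1
  k=1: a=8, p=129, q=8
  k=2: a=3, p=403, q=25
  k=3: a=1, p=532, q=33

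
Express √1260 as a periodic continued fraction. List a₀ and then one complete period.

a₀ = ⌊√1260⌋ = 35.
With m₀=0, d₀=1 and mₖ₊₁ = dₖaₖ − mₖ, dₖ₊₁ = (n − mₖ₊₁²)/dₖ, aₖ₊₁ = ⌊(a₀+mₖ₊₁)/dₖ₊₁⌋:
  k=1: m=35, d=35, a=2
  k=2: m=35, d=1, a=70
d=1 and a=2a₀=70 at k=2, so the next step gives (m, d) = (35, 35) again — its k=1 value — and the period has length 2.

[35; 2, 70]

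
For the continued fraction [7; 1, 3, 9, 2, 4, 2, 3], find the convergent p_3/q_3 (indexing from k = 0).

287/37

Using pₖ = aₖpₖ₋₁ + pₖ₋₂, qₖ = aₖqₖ₋₁ + qₖ₋₂ (with p₋₁=1, p₋₂=0, q₋₁=0, q₋₂=1):
  k=0: a=7, p=7, q=1
  k=1: a=1, p=8, q=1
  k=2: a=3, p=31, q=4
  k=3: a=9, p=287, q=37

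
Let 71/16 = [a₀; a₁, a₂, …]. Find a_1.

71 = 4·16 + 7   →  a_0 = 4
16 = 2·7 + 2   →  a_1 = 2

2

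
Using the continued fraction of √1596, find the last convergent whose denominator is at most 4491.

63880/1599

√1596 = [39; 1, 18, 1, 78, …] (period length 4).
Convergents:
  p_0/q_0 = 39/1
  p_1/q_1 = 40/1
  p_2/q_2 = 759/19
  p_3/q_3 = 799/20
  p_4/q_4 = 63081/1579
  p_5/q_5 = 63880/1599
  p_6/q_6 = 1212921/30361
q_5 = 1599 ≤ 4491 < 30361 = q_6, so the answer is 63880/1599.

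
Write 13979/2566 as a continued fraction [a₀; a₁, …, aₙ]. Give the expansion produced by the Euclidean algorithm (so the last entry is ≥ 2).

[5; 2, 4, 3, 2, 12, 3]

13979 = 5·2566 + 1149
2566 = 2·1149 + 268
1149 = 4·268 + 77
268 = 3·77 + 37
77 = 2·37 + 3
37 = 12·3 + 1
3 = 3·1 + 0  (stop)
So 13979/2566 = [5; 2, 4, 3, 2, 12, 3].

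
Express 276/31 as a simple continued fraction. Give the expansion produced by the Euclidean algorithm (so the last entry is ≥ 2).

276 = 8×31 + 28
31 = 1×28 + 3
28 = 9×3 + 1
3 = 3×1 + 0  (stop)
So 276/31 = [8; 1, 9, 3].

[8; 1, 9, 3]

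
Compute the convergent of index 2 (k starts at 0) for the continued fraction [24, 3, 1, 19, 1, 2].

Using pₖ = aₖpₖ₋₁ + pₖ₋₂, qₖ = aₖqₖ₋₁ + qₖ₋₂ (with p₋₁=1, p₋₂=0, q₋₁=0, q₋₂=1):
  k=0: a=24, p=24, q=1
  k=1: a=3, p=73, q=3
  k=2: a=1, p=97, q=4

97/4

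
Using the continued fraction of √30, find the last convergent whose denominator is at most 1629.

√30 = [5; 2, 10, …] (period length 2).
Convergents:
  p_0/q_0 = 5/1
  p_1/q_1 = 11/2
  p_2/q_2 = 115/21
  p_3/q_3 = 241/44
  p_4/q_4 = 2525/461
  p_5/q_5 = 5291/966
  p_6/q_6 = 55435/10121
q_5 = 966 ≤ 1629 < 10121 = q_6, so the answer is 5291/966.

5291/966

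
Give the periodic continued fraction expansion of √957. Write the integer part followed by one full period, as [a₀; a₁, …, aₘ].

[30; 1, 14, 2, 14, 1, 60]

a₀ = ⌊√957⌋ = 30.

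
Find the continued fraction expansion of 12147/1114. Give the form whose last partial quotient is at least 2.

12147 = 10×1114 + 1007
1114 = 1×1007 + 107
1007 = 9×107 + 44
107 = 2×44 + 19
44 = 2×19 + 6
19 = 3×6 + 1
6 = 6×1 + 0  (stop)
So 12147/1114 = [10; 1, 9, 2, 2, 3, 6].

[10; 1, 9, 2, 2, 3, 6]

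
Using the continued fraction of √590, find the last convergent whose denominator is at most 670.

5781/238

√590 = [24; 3, 2, 4, 2, 3, 48, …] (period length 6).
Convergents:
  p_0/q_0 = 24/1
  p_1/q_1 = 73/3
  p_2/q_2 = 170/7
  p_3/q_3 = 753/31
  p_4/q_4 = 1676/69
  p_5/q_5 = 5781/238
  p_6/q_6 = 279164/11493
q_5 = 238 ≤ 670 < 11493 = q_6, so the answer is 5781/238.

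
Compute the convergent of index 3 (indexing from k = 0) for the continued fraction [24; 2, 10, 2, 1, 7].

Using pₖ = aₖpₖ₋₁ + pₖ₋₂, qₖ = aₖqₖ₋₁ + qₖ₋₂ (with p₋₁=1, p₋₂=0, q₋₁=0, q₋₂=1):
  k=0: a=24, p=24, q=1
  k=1: a=2, p=49, q=2
  k=2: a=10, p=514, q=21
  k=3: a=2, p=1077, q=44

1077/44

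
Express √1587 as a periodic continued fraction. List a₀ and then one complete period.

a₀ = ⌊√1587⌋ = 39.
With m₀=0, d₀=1 and mₖ₊₁ = dₖaₖ − mₖ, dₖ₊₁ = (n − mₖ₊₁²)/dₖ, aₖ₊₁ = ⌊(a₀+mₖ₊₁)/dₖ₊₁⌋:
  k=1: m=39, d=66, a=1
  k=2: m=27, d=13, a=5
  k=3: m=38, d=11, a=7
  k=4: m=39, d=6, a=13
  k=5: m=39, d=11, a=7
  k=6: m=38, d=13, a=5
  k=7: m=27, d=66, a=1
  k=8: m=39, d=1, a=78
d=1 and a=2a₀=78 at k=8, so the next step gives (m, d) = (39, 66) again — its k=1 value — and the period has length 8.

[39; 1, 5, 7, 13, 7, 5, 1, 78]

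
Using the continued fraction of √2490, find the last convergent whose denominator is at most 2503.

√2490 = [49; 1, 8, 1, 98, …] (period length 4).
Convergents:
  p_0/q_0 = 49/1
  p_1/q_1 = 50/1
  p_2/q_2 = 449/9
  p_3/q_3 = 499/10
  p_4/q_4 = 49351/989
  p_5/q_5 = 49850/999
  p_6/q_6 = 448151/8981
q_5 = 999 ≤ 2503 < 8981 = q_6, so the answer is 49850/999.

49850/999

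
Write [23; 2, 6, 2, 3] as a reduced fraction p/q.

Fold from the inside: start with 3/1.
  2 + 1/3 = 7/3
  6 + 3/7 = 45/7
  2 + 7/45 = 97/45
  23 + 45/97 = 2276/97

2276/97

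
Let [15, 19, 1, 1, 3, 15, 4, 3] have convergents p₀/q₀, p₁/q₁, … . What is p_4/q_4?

2062/137

Using pₖ = aₖpₖ₋₁ + pₖ₋₂, qₖ = aₖqₖ₋₁ + qₖ₋₂ (with p₋₁=1, p₋₂=0, q₋₁=0, q₋₂=1):
  k=0: a=15, p=15, q=1
  k=1: a=19, p=286, q=19
  k=2: a=1, p=301, q=20
  k=3: a=1, p=587, q=39
  k=4: a=3, p=2062, q=137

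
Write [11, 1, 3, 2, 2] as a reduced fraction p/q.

Fold from the inside: start with 2/1.
  2 + 1/2 = 5/2
  3 + 2/5 = 17/5
  1 + 5/17 = 22/17
  11 + 17/22 = 259/22

259/22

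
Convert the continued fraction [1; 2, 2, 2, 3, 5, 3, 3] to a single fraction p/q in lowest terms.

Using pₖ = aₖpₖ₋₁ + pₖ₋₂ and qₖ = aₖqₖ₋₁ + qₖ₋₂:
  k=0: a=1, p=1, q=1
  k=1: a=2, p=3, q=2
  k=2: a=2, p=7, q=5
  k=3: a=2, p=17, q=12
  k=4: a=3, p=58, q=41
  k=5: a=5, p=307, q=217
  k=6: a=3, p=979, q=692
  k=7: a=3, p=3244, q=2293

3244/2293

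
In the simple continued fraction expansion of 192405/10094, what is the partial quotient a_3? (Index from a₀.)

3

192405 = 19·10094 + 619   →  a_0 = 19
10094 = 16·619 + 190   →  a_1 = 16
619 = 3·190 + 49   →  a_2 = 3
190 = 3·49 + 43   →  a_3 = 3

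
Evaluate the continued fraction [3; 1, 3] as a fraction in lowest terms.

Fold from the inside: start with 3/1.
  1 + 1/3 = 4/3
  3 + 3/4 = 15/4

15/4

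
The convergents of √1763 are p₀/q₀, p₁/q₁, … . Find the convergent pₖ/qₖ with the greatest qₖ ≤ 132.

√1763 = [41; 1, 82, …] (period length 2).
Convergents:
  p_0/q_0 = 41/1
  p_1/q_1 = 42/1
  p_2/q_2 = 3485/83
  p_3/q_3 = 3527/84
  p_4/q_4 = 292699/6971
q_3 = 84 ≤ 132 < 6971 = q_4, so the answer is 3527/84.

3527/84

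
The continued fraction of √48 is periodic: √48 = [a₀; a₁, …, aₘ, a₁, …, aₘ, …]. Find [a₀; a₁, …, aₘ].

[6; 1, 12]

a₀ = ⌊√48⌋ = 6.
With m₀=0, d₀=1 and mₖ₊₁ = dₖaₖ − mₖ, dₖ₊₁ = (n − mₖ₊₁²)/dₖ, aₖ₊₁ = ⌊(a₀+mₖ₊₁)/dₖ₊₁⌋:
  k=1: m=6, d=12, a=1
  k=2: m=6, d=1, a=12
d=1 and a=2a₀=12 at k=2, so the next step gives (m, d) = (6, 12) again — its k=1 value — and the period has length 2.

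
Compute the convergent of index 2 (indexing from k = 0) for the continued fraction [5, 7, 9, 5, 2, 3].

Using pₖ = aₖpₖ₋₁ + pₖ₋₂, qₖ = aₖqₖ₋₁ + qₖ₋₂ (with p₋₁=1, p₋₂=0, q₋₁=0, q₋₂=1):
  k=0: a=5, p=5, q=1
  k=1: a=7, p=36, q=7
  k=2: a=9, p=329, q=64

329/64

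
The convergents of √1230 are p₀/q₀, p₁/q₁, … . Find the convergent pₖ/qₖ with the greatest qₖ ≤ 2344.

√1230 = [35; 14, 70, …] (period length 2).
Convergents:
  p_0/q_0 = 35/1
  p_1/q_1 = 491/14
  p_2/q_2 = 34405/981
  p_3/q_3 = 482161/13748
q_2 = 981 ≤ 2344 < 13748 = q_3, so the answer is 34405/981.

34405/981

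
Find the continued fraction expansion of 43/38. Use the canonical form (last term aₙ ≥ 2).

[1; 7, 1, 1, 2]

43 = 1×38 + 5
38 = 7×5 + 3
5 = 1×3 + 2
3 = 1×2 + 1
2 = 2×1 + 0  (stop)
So 43/38 = [1; 7, 1, 1, 2].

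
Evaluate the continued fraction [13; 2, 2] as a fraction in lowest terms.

67/5

Using pₖ = aₖpₖ₋₁ + pₖ₋₂ and qₖ = aₖqₖ₋₁ + qₖ₋₂:
  k=0: a=13, p=13, q=1
  k=1: a=2, p=27, q=2
  k=2: a=2, p=67, q=5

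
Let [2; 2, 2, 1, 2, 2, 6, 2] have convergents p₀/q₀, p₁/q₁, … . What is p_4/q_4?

46/19

Using pₖ = aₖpₖ₋₁ + pₖ₋₂, qₖ = aₖqₖ₋₁ + qₖ₋₂ (with p₋₁=1, p₋₂=0, q₋₁=0, q₋₂=1):
  k=0: a=2, p=2, q=1
  k=1: a=2, p=5, q=2
  k=2: a=2, p=12, q=5
  k=3: a=1, p=17, q=7
  k=4: a=2, p=46, q=19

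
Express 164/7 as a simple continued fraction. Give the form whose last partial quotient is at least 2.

[23; 2, 3]

164 = 23·7 + 3
7 = 2·3 + 1
3 = 3·1 + 0  (stop)
So 164/7 = [23; 2, 3].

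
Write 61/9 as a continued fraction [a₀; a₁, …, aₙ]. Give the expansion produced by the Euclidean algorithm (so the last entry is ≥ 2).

61 = 6×9 + 7
9 = 1×7 + 2
7 = 3×2 + 1
2 = 2×1 + 0  (stop)
So 61/9 = [6; 1, 3, 2].

[6; 1, 3, 2]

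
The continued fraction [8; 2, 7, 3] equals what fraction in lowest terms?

Using pₖ = aₖpₖ₋₁ + pₖ₋₂ and qₖ = aₖqₖ₋₁ + qₖ₋₂:
  k=0: a=8, p=8, q=1
  k=1: a=2, p=17, q=2
  k=2: a=7, p=127, q=15
  k=3: a=3, p=398, q=47

398/47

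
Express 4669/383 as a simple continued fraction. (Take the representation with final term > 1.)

4669 = 12·383 + 73
383 = 5·73 + 18
73 = 4·18 + 1
18 = 18·1 + 0  (stop)
So 4669/383 = [12; 5, 4, 18].

[12; 5, 4, 18]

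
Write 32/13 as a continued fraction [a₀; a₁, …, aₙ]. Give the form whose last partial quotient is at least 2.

32 = 2·13 + 6
13 = 2·6 + 1
6 = 6·1 + 0  (stop)
So 32/13 = [2; 2, 6].

[2; 2, 6]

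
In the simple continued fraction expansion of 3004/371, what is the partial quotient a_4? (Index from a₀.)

1

3004 = 8·371 + 36   →  a_0 = 8
371 = 10·36 + 11   →  a_1 = 10
36 = 3·11 + 3   →  a_2 = 3
11 = 3·3 + 2   →  a_3 = 3
3 = 1·2 + 1   →  a_4 = 1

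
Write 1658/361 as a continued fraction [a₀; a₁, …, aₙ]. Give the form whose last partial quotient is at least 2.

1658 = 4·361 + 214
361 = 1·214 + 147
214 = 1·147 + 67
147 = 2·67 + 13
67 = 5·13 + 2
13 = 6·2 + 1
2 = 2·1 + 0  (stop)
So 1658/361 = [4; 1, 1, 2, 5, 6, 2].

[4; 1, 1, 2, 5, 6, 2]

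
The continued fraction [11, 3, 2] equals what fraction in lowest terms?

79/7

Fold from the inside: start with 2/1.
  3 + 1/2 = 7/2
  11 + 2/7 = 79/7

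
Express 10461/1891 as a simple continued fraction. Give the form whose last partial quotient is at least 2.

10461 = 5*1891 + 1006
1891 = 1*1006 + 885
1006 = 1*885 + 121
885 = 7*121 + 38
121 = 3*38 + 7
38 = 5*7 + 3
7 = 2*3 + 1
3 = 3*1 + 0  (stop)
So 10461/1891 = [5; 1, 1, 7, 3, 5, 2, 3].

[5; 1, 1, 7, 3, 5, 2, 3]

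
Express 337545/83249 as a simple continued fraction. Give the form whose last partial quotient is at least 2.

[4; 18, 3, 3, 19, 2, 11]

337545 = 4·83249 + 4549
83249 = 18·4549 + 1367
4549 = 3·1367 + 448
1367 = 3·448 + 23
448 = 19·23 + 11
23 = 2·11 + 1
11 = 11·1 + 0  (stop)
So 337545/83249 = [4; 18, 3, 3, 19, 2, 11].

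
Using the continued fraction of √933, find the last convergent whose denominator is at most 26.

√933 = [30; 1, 1, 5, 20, 5, 1, 1, 60, …] (period length 8).
Convergents:
  p_0/q_0 = 30/1
  p_1/q_1 = 31/1
  p_2/q_2 = 61/2
  p_3/q_3 = 336/11
  p_4/q_4 = 6781/222
q_3 = 11 ≤ 26 < 222 = q_4, so the answer is 336/11.

336/11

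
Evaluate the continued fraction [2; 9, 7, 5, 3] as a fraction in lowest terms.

Using pₖ = aₖpₖ₋₁ + pₖ₋₂ and qₖ = aₖqₖ₋₁ + qₖ₋₂:
  k=0: a=2, p=2, q=1
  k=1: a=9, p=19, q=9
  k=2: a=7, p=135, q=64
  k=3: a=5, p=694, q=329
  k=4: a=3, p=2217, q=1051

2217/1051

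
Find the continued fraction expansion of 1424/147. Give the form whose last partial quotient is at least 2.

1424 = 9·147 + 101
147 = 1·101 + 46
101 = 2·46 + 9
46 = 5·9 + 1
9 = 9·1 + 0  (stop)
So 1424/147 = [9; 1, 2, 5, 9].

[9; 1, 2, 5, 9]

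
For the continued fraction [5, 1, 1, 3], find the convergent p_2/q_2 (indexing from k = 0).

Using pₖ = aₖpₖ₋₁ + pₖ₋₂, qₖ = aₖqₖ₋₁ + qₖ₋₂ (with p₋₁=1, p₋₂=0, q₋₁=0, q₋₂=1):
  k=0: a=5, p=5, q=1
  k=1: a=1, p=6, q=1
  k=2: a=1, p=11, q=2

11/2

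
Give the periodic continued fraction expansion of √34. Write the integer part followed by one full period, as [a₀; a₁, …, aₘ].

[5; 1, 4, 1, 10]

a₀ = ⌊√34⌋ = 5.
With m₀=0, d₀=1 and mₖ₊₁ = dₖaₖ − mₖ, dₖ₊₁ = (n − mₖ₊₁²)/dₖ, aₖ₊₁ = ⌊(a₀+mₖ₊₁)/dₖ₊₁⌋:
  k=1: m=5, d=9, a=1
  k=2: m=4, d=2, a=4
  k=3: m=4, d=9, a=1
  k=4: m=5, d=1, a=10
d=1 and a=2a₀=10 at k=4, so the next step gives (m, d) = (5, 9) again — its k=1 value — and the period has length 4.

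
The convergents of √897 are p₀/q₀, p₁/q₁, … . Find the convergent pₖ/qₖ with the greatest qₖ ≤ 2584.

√897 = [29; 1, 18, 1, 58, …] (period length 4).
Convergents:
  p_0/q_0 = 29/1
  p_1/q_1 = 30/1
  p_2/q_2 = 569/19
  p_3/q_3 = 599/20
  p_4/q_4 = 35311/1179
  p_5/q_5 = 35910/1199
  p_6/q_6 = 681691/22761
q_5 = 1199 ≤ 2584 < 22761 = q_6, so the answer is 35910/1199.

35910/1199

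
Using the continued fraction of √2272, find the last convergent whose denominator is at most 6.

√2272 = [47; 1, 1, 1, 94, …] (period length 4).
Convergents:
  p_0/q_0 = 47/1
  p_1/q_1 = 48/1
  p_2/q_2 = 95/2
  p_3/q_3 = 143/3
  p_4/q_4 = 13537/284
q_3 = 3 ≤ 6 < 284 = q_4, so the answer is 143/3.

143/3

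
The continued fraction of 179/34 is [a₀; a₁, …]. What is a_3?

179 = 5·34 + 9   →  a_0 = 5
34 = 3·9 + 7   →  a_1 = 3
9 = 1·7 + 2   →  a_2 = 1
7 = 3·2 + 1   →  a_3 = 3

3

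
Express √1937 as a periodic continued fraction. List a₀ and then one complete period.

a₀ = ⌊√1937⌋ = 44.
With m₀=0, d₀=1 and mₖ₊₁ = dₖaₖ − mₖ, dₖ₊₁ = (n − mₖ₊₁²)/dₖ, aₖ₊₁ = ⌊(a₀+mₖ₊₁)/dₖ₊₁⌋:
  k=1: m=44, d=1, a=88
d=1 and a=2a₀=88 at k=1, so the next step gives (m, d) = (44, 1) again — its k=1 value — and the period has length 1.

[44; 88]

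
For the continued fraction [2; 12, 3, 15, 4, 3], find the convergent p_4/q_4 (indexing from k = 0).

4797/2305

Using pₖ = aₖpₖ₋₁ + pₖ₋₂, qₖ = aₖqₖ₋₁ + qₖ₋₂ (with p₋₁=1, p₋₂=0, q₋₁=0, q₋₂=1):
  k=0: a=2, p=2, q=1
  k=1: a=12, p=25, q=12
  k=2: a=3, p=77, q=37
  k=3: a=15, p=1180, q=567
  k=4: a=4, p=4797, q=2305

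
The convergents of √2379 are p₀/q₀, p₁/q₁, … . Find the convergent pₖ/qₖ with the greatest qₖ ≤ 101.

√2379 = [48; 1, 3, 2, 3, 1, 96, …] (period length 6).
Convergents:
  p_0/q_0 = 48/1
  p_1/q_1 = 49/1
  p_2/q_2 = 195/4
  p_3/q_3 = 439/9
  p_4/q_4 = 1512/31
  p_5/q_5 = 1951/40
  p_6/q_6 = 188808/3871
q_5 = 40 ≤ 101 < 3871 = q_6, so the answer is 1951/40.

1951/40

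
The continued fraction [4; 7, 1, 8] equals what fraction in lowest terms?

Using pₖ = aₖpₖ₋₁ + pₖ₋₂ and qₖ = aₖqₖ₋₁ + qₖ₋₂:
  k=0: a=4, p=4, q=1
  k=1: a=7, p=29, q=7
  k=2: a=1, p=33, q=8
  k=3: a=8, p=293, q=71

293/71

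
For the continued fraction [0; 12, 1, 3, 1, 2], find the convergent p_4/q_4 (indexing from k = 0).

5/64

Using pₖ = aₖpₖ₋₁ + pₖ₋₂, qₖ = aₖqₖ₋₁ + qₖ₋₂ (with p₋₁=1, p₋₂=0, q₋₁=0, q₋₂=1):
  k=0: a=0, p=0, q=1
  k=1: a=12, p=1, q=12
  k=2: a=1, p=1, q=13
  k=3: a=3, p=4, q=51
  k=4: a=1, p=5, q=64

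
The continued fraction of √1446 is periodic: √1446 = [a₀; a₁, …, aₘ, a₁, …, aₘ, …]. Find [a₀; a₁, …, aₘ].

[38; 38, 76]

a₀ = ⌊√1446⌋ = 38.
With m₀=0, d₀=1 and mₖ₊₁ = dₖaₖ − mₖ, dₖ₊₁ = (n − mₖ₊₁²)/dₖ, aₖ₊₁ = ⌊(a₀+mₖ₊₁)/dₖ₊₁⌋:
  k=1: m=38, d=2, a=38
  k=2: m=38, d=1, a=76
d=1 and a=2a₀=76 at k=2, so the next step gives (m, d) = (38, 2) again — its k=1 value — and the period has length 2.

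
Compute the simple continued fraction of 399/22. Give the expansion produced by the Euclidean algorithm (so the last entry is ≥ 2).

[18; 7, 3]

399 = 18×22 + 3
22 = 7×3 + 1
3 = 3×1 + 0  (stop)
So 399/22 = [18; 7, 3].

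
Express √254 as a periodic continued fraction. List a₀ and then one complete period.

a₀ = ⌊√254⌋ = 15.
With m₀=0, d₀=1 and mₖ₊₁ = dₖaₖ − mₖ, dₖ₊₁ = (n − mₖ₊₁²)/dₖ, aₖ₊₁ = ⌊(a₀+mₖ₊₁)/dₖ₊₁⌋:
  k=1: m=15, d=29, a=1
  k=2: m=14, d=2, a=14
  k=3: m=14, d=29, a=1
  k=4: m=15, d=1, a=30
d=1 and a=2a₀=30 at k=4, so the next step gives (m, d) = (15, 29) again — its k=1 value — and the period has length 4.

[15; 1, 14, 1, 30]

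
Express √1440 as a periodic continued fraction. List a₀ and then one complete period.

[37; 1, 17, 1, 74]

a₀ = ⌊√1440⌋ = 37.
With m₀=0, d₀=1 and mₖ₊₁ = dₖaₖ − mₖ, dₖ₊₁ = (n − mₖ₊₁²)/dₖ, aₖ₊₁ = ⌊(a₀+mₖ₊₁)/dₖ₊₁⌋:
  k=1: m=37, d=71, a=1
  k=2: m=34, d=4, a=17
  k=3: m=34, d=71, a=1
  k=4: m=37, d=1, a=74
d=1 and a=2a₀=74 at k=4, so the next step gives (m, d) = (37, 71) again — its k=1 value — and the period has length 4.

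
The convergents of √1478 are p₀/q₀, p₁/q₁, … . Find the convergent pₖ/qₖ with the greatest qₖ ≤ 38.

346/9

√1478 = [38; 2, 4, 38, 4, 2, 76, …] (period length 6).
Convergents:
  p_0/q_0 = 38/1
  p_1/q_1 = 77/2
  p_2/q_2 = 346/9
  p_3/q_3 = 13225/344
q_2 = 9 ≤ 38 < 344 = q_3, so the answer is 346/9.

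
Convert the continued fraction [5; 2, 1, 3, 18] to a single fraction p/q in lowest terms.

1078/201

Fold from the inside: start with 18/1.
  3 + 1/18 = 55/18
  1 + 18/55 = 73/55
  2 + 55/73 = 201/73
  5 + 73/201 = 1078/201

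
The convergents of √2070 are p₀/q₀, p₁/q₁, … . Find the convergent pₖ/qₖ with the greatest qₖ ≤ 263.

8235/181

√2070 = [45; 2, 90, …] (period length 2).
Convergents:
  p_0/q_0 = 45/1
  p_1/q_1 = 91/2
  p_2/q_2 = 8235/181
  p_3/q_3 = 16561/364
q_2 = 181 ≤ 263 < 364 = q_3, so the answer is 8235/181.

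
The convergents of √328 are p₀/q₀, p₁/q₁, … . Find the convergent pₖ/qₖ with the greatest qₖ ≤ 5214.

53137/2934

√328 = [18; 9, 36, …] (period length 2).
Convergents:
  p_0/q_0 = 18/1
  p_1/q_1 = 163/9
  p_2/q_2 = 5886/325
  p_3/q_3 = 53137/2934
  p_4/q_4 = 1918818/105949
q_3 = 2934 ≤ 5214 < 105949 = q_4, so the answer is 53137/2934.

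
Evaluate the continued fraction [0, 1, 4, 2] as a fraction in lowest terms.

Using pₖ = aₖpₖ₋₁ + pₖ₋₂ and qₖ = aₖqₖ₋₁ + qₖ₋₂:
  k=0: a=0, p=0, q=1
  k=1: a=1, p=1, q=1
  k=2: a=4, p=4, q=5
  k=3: a=2, p=9, q=11

9/11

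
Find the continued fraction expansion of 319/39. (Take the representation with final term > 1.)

[8; 5, 1, 1, 3]

319 = 8×39 + 7
39 = 5×7 + 4
7 = 1×4 + 3
4 = 1×3 + 1
3 = 3×1 + 0  (stop)
So 319/39 = [8; 5, 1, 1, 3].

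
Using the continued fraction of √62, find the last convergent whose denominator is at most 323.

√62 = [7; 1, 6, 1, 14, …] (period length 4).
Convergents:
  p_0/q_0 = 7/1
  p_1/q_1 = 8/1
  p_2/q_2 = 55/7
  p_3/q_3 = 63/8
  p_4/q_4 = 937/119
  p_5/q_5 = 1000/127
  p_6/q_6 = 6937/881
q_5 = 127 ≤ 323 < 881 = q_6, so the answer is 1000/127.

1000/127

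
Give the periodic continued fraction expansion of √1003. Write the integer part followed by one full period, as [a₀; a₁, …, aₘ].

a₀ = ⌊√1003⌋ = 31.
With m₀=0, d₀=1 and mₖ₊₁ = dₖaₖ − mₖ, dₖ₊₁ = (n − mₖ₊₁²)/dₖ, aₖ₊₁ = ⌊(a₀+mₖ₊₁)/dₖ₊₁⌋:
  k=1: m=31, d=42, a=1
  k=2: m=11, d=21, a=2
  k=3: m=31, d=2, a=31
  k=4: m=31, d=21, a=2
  k=5: m=11, d=42, a=1
  k=6: m=31, d=1, a=62
d=1 and a=2a₀=62 at k=6, so the next step gives (m, d) = (31, 42) again — its k=1 value — and the period has length 6.

[31; 1, 2, 31, 2, 1, 62]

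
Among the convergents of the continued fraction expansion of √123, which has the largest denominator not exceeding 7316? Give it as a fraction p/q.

√123 = [11; 11, 22, …] (period length 2).
Convergents:
  p_0/q_0 = 11/1
  p_1/q_1 = 122/11
  p_2/q_2 = 2695/243
  p_3/q_3 = 29767/2684
  p_4/q_4 = 657569/59291
q_3 = 2684 ≤ 7316 < 59291 = q_4, so the answer is 29767/2684.

29767/2684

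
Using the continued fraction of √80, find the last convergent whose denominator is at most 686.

√80 = [8; 1, 16, …] (period length 2).
Convergents:
  p_0/q_0 = 8/1
  p_1/q_1 = 9/1
  p_2/q_2 = 152/17
  p_3/q_3 = 161/18
  p_4/q_4 = 2728/305
  p_5/q_5 = 2889/323
  p_6/q_6 = 48952/5473
q_5 = 323 ≤ 686 < 5473 = q_6, so the answer is 2889/323.

2889/323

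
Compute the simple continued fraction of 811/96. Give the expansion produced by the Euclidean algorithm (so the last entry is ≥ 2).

[8; 2, 4, 3, 3]

811 = 8×96 + 43
96 = 2×43 + 10
43 = 4×10 + 3
10 = 3×3 + 1
3 = 3×1 + 0  (stop)
So 811/96 = [8; 2, 4, 3, 3].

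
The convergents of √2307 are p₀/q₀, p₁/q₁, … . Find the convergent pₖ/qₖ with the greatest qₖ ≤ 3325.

√2307 = [48; 32, 96, …] (period length 2).
Convergents:
  p_0/q_0 = 48/1
  p_1/q_1 = 1537/32
  p_2/q_2 = 147600/3073
  p_3/q_3 = 4724737/98368
q_2 = 3073 ≤ 3325 < 98368 = q_3, so the answer is 147600/3073.

147600/3073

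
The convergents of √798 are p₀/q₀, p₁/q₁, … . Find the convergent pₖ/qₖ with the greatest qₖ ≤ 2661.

25537/904

√798 = [28; 4, 56, …] (period length 2).
Convergents:
  p_0/q_0 = 28/1
  p_1/q_1 = 113/4
  p_2/q_2 = 6356/225
  p_3/q_3 = 25537/904
  p_4/q_4 = 1436428/50849
q_3 = 904 ≤ 2661 < 50849 = q_4, so the answer is 25537/904.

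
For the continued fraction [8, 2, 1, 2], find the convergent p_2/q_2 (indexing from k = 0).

25/3

Using pₖ = aₖpₖ₋₁ + pₖ₋₂, qₖ = aₖqₖ₋₁ + qₖ₋₂ (with p₋₁=1, p₋₂=0, q₋₁=0, q₋₂=1):
  k=0: a=8, p=8, q=1
  k=1: a=2, p=17, q=2
  k=2: a=1, p=25, q=3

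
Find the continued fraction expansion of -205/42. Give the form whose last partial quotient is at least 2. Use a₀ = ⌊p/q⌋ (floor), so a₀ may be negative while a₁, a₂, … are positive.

-205 = -5*42 + 5
42 = 8*5 + 2
5 = 2*2 + 1
2 = 2*1 + 0  (stop)
So -205/42 = [-5; 8, 2, 2].

[-5; 8, 2, 2]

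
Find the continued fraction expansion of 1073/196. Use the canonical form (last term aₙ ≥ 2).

[5; 2, 9, 3, 3]

1073 = 5·196 + 93
196 = 2·93 + 10
93 = 9·10 + 3
10 = 3·3 + 1
3 = 3·1 + 0  (stop)
So 1073/196 = [5; 2, 9, 3, 3].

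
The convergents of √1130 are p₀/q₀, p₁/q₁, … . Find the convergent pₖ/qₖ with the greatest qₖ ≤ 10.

√1130 = [33; 1, 1, 1, 1, 1, 1, 66, …] (period length 7).
Convergents:
  p_0/q_0 = 33/1
  p_1/q_1 = 34/1
  p_2/q_2 = 67/2
  p_3/q_3 = 101/3
  p_4/q_4 = 168/5
  p_5/q_5 = 269/8
  p_6/q_6 = 437/13
q_5 = 8 ≤ 10 < 13 = q_6, so the answer is 269/8.

269/8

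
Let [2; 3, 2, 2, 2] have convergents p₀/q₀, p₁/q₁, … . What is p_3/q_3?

Using pₖ = aₖpₖ₋₁ + pₖ₋₂, qₖ = aₖqₖ₋₁ + qₖ₋₂ (with p₋₁=1, p₋₂=0, q₋₁=0, q₋₂=1):
  k=0: a=2, p=2, q=1
  k=1: a=3, p=7, q=3
  k=2: a=2, p=16, q=7
  k=3: a=2, p=39, q=17

39/17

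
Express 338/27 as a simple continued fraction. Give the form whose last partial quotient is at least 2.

338 = 12×27 + 14
27 = 1×14 + 13
14 = 1×13 + 1
13 = 13×1 + 0  (stop)
So 338/27 = [12; 1, 1, 13].

[12; 1, 1, 13]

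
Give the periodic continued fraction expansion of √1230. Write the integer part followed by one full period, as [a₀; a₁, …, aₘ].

[35; 14, 70]

a₀ = ⌊√1230⌋ = 35.
With m₀=0, d₀=1 and mₖ₊₁ = dₖaₖ − mₖ, dₖ₊₁ = (n − mₖ₊₁²)/dₖ, aₖ₊₁ = ⌊(a₀+mₖ₊₁)/dₖ₊₁⌋:
  k=1: m=35, d=5, a=14
  k=2: m=35, d=1, a=70
d=1 and a=2a₀=70 at k=2, so the next step gives (m, d) = (35, 5) again — its k=1 value — and the period has length 2.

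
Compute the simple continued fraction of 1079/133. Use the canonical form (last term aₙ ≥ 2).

[8; 8, 1, 6, 2]

1079 = 8*133 + 15
133 = 8*15 + 13
15 = 1*13 + 2
13 = 6*2 + 1
2 = 2*1 + 0  (stop)
So 1079/133 = [8; 8, 1, 6, 2].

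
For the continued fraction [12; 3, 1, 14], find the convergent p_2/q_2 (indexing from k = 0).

49/4

Using pₖ = aₖpₖ₋₁ + pₖ₋₂, qₖ = aₖqₖ₋₁ + qₖ₋₂ (with p₋₁=1, p₋₂=0, q₋₁=0, q₋₂=1):
  k=0: a=12, p=12, q=1
  k=1: a=3, p=37, q=3
  k=2: a=1, p=49, q=4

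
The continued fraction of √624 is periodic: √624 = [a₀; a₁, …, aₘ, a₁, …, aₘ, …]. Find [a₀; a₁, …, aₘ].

a₀ = ⌊√624⌋ = 24.

[24; 1, 48]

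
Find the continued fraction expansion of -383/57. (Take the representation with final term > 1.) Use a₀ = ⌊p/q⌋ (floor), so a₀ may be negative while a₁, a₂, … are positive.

[-7; 3, 1, 1, 3, 2]

-383 = -7*57 + 16
57 = 3*16 + 9
16 = 1*9 + 7
9 = 1*7 + 2
7 = 3*2 + 1
2 = 2*1 + 0  (stop)
So -383/57 = [-7; 3, 1, 1, 3, 2].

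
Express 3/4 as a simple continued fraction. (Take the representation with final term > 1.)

3 = 0*4 + 3
4 = 1*3 + 1
3 = 3*1 + 0  (stop)
So 3/4 = [0; 1, 3].

[0; 1, 3]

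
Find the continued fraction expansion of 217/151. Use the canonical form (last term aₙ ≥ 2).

[1; 2, 3, 2, 9]

217 = 1·151 + 66
151 = 2·66 + 19
66 = 3·19 + 9
19 = 2·9 + 1
9 = 9·1 + 0  (stop)
So 217/151 = [1; 2, 3, 2, 9].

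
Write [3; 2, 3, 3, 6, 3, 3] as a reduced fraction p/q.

5217/1519

Using pₖ = aₖpₖ₋₁ + pₖ₋₂ and qₖ = aₖqₖ₋₁ + qₖ₋₂:
  k=0: a=3, p=3, q=1
  k=1: a=2, p=7, q=2
  k=2: a=3, p=24, q=7
  k=3: a=3, p=79, q=23
  k=4: a=6, p=498, q=145
  k=5: a=3, p=1573, q=458
  k=6: a=3, p=5217, q=1519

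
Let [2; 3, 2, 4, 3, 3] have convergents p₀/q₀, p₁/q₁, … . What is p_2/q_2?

Using pₖ = aₖpₖ₋₁ + pₖ₋₂, qₖ = aₖqₖ₋₁ + qₖ₋₂ (with p₋₁=1, p₋₂=0, q₋₁=0, q₋₂=1):
  k=0: a=2, p=2, q=1
  k=1: a=3, p=7, q=3
  k=2: a=2, p=16, q=7

16/7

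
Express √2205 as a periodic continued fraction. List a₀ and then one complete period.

[46; 1, 22, 2, 22, 1, 92]

a₀ = ⌊√2205⌋ = 46.
With m₀=0, d₀=1 and mₖ₊₁ = dₖaₖ − mₖ, dₖ₊₁ = (n − mₖ₊₁²)/dₖ, aₖ₊₁ = ⌊(a₀+mₖ₊₁)/dₖ₊₁⌋:
  k=1: m=46, d=89, a=1
  k=2: m=43, d=4, a=22
  k=3: m=45, d=45, a=2
  k=4: m=45, d=4, a=22
  k=5: m=43, d=89, a=1
  k=6: m=46, d=1, a=92
d=1 and a=2a₀=92 at k=6, so the next step gives (m, d) = (46, 89) again — its k=1 value — and the period has length 6.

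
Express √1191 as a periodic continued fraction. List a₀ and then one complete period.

a₀ = ⌊√1191⌋ = 34.
With m₀=0, d₀=1 and mₖ₊₁ = dₖaₖ − mₖ, dₖ₊₁ = (n − mₖ₊₁²)/dₖ, aₖ₊₁ = ⌊(a₀+mₖ₊₁)/dₖ₊₁⌋:
  k=1: m=34, d=35, a=1
  k=2: m=1, d=34, a=1
  k=3: m=33, d=3, a=22
  k=4: m=33, d=34, a=1
  k=5: m=1, d=35, a=1
  k=6: m=34, d=1, a=68
d=1 and a=2a₀=68 at k=6, so the next step gives (m, d) = (34, 35) again — its k=1 value — and the period has length 6.

[34; 1, 1, 22, 1, 1, 68]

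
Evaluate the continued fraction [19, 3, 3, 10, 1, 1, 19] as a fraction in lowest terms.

81392/4217

Fold from the inside: start with 19/1.
  1 + 1/19 = 20/19
  1 + 19/20 = 39/20
  10 + 20/39 = 410/39
  3 + 39/410 = 1269/410
  3 + 410/1269 = 4217/1269
  19 + 1269/4217 = 81392/4217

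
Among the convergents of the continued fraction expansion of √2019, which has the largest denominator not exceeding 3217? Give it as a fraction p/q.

√2019 = [44; 1, 13, 1, 88, …] (period length 4).
Convergents:
  p_0/q_0 = 44/1
  p_1/q_1 = 45/1
  p_2/q_2 = 629/14
  p_3/q_3 = 674/15
  p_4/q_4 = 59941/1334
  p_5/q_5 = 60615/1349
  p_6/q_6 = 847936/18871
q_5 = 1349 ≤ 3217 < 18871 = q_6, so the answer is 60615/1349.

60615/1349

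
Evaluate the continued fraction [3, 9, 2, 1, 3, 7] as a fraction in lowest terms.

Using pₖ = aₖpₖ₋₁ + pₖ₋₂ and qₖ = aₖqₖ₋₁ + qₖ₋₂:
  k=0: a=3, p=3, q=1
  k=1: a=9, p=28, q=9
  k=2: a=2, p=59, q=19
  k=3: a=1, p=87, q=28
  k=4: a=3, p=320, q=103
  k=5: a=7, p=2327, q=749

2327/749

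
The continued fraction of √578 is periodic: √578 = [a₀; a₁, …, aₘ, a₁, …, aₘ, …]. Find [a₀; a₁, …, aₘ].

[24; 24, 48]

a₀ = ⌊√578⌋ = 24.
With m₀=0, d₀=1 and mₖ₊₁ = dₖaₖ − mₖ, dₖ₊₁ = (n − mₖ₊₁²)/dₖ, aₖ₊₁ = ⌊(a₀+mₖ₊₁)/dₖ₊₁⌋:
  k=1: m=24, d=2, a=24
  k=2: m=24, d=1, a=48
d=1 and a=2a₀=48 at k=2, so the next step gives (m, d) = (24, 2) again — its k=1 value — and the period has length 2.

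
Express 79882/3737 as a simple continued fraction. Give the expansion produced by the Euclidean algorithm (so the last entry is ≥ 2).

[21; 2, 1, 1, 1, 15, 2, 14]

79882 = 21*3737 + 1405
3737 = 2*1405 + 927
1405 = 1*927 + 478
927 = 1*478 + 449
478 = 1*449 + 29
449 = 15*29 + 14
29 = 2*14 + 1
14 = 14*1 + 0  (stop)
So 79882/3737 = [21; 2, 1, 1, 1, 15, 2, 14].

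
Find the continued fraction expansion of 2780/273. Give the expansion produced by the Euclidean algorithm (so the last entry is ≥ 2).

[10; 5, 2, 5, 1, 3]

2780 = 10×273 + 50
273 = 5×50 + 23
50 = 2×23 + 4
23 = 5×4 + 3
4 = 1×3 + 1
3 = 3×1 + 0  (stop)
So 2780/273 = [10; 5, 2, 5, 1, 3].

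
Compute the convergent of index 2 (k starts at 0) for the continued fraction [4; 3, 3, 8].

Using pₖ = aₖpₖ₋₁ + pₖ₋₂, qₖ = aₖqₖ₋₁ + qₖ₋₂ (with p₋₁=1, p₋₂=0, q₋₁=0, q₋₂=1):
  k=0: a=4, p=4, q=1
  k=1: a=3, p=13, q=3
  k=2: a=3, p=43, q=10

43/10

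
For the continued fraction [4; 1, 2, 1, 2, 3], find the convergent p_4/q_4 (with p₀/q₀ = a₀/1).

52/11

Using pₖ = aₖpₖ₋₁ + pₖ₋₂, qₖ = aₖqₖ₋₁ + qₖ₋₂ (with p₋₁=1, p₋₂=0, q₋₁=0, q₋₂=1):
  k=0: a=4, p=4, q=1
  k=1: a=1, p=5, q=1
  k=2: a=2, p=14, q=3
  k=3: a=1, p=19, q=4
  k=4: a=2, p=52, q=11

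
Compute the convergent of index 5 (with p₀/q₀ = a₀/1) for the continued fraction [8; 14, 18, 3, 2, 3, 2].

49799/6170

Using pₖ = aₖpₖ₋₁ + pₖ₋₂, qₖ = aₖqₖ₋₁ + qₖ₋₂ (with p₋₁=1, p₋₂=0, q₋₁=0, q₋₂=1):
  k=0: a=8, p=8, q=1
  k=1: a=14, p=113, q=14
  k=2: a=18, p=2042, q=253
  k=3: a=3, p=6239, q=773
  k=4: a=2, p=14520, q=1799
  k=5: a=3, p=49799, q=6170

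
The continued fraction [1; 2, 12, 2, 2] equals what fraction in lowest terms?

Fold from the inside: start with 2/1.
  2 + 1/2 = 5/2
  12 + 2/5 = 62/5
  2 + 5/62 = 129/62
  1 + 62/129 = 191/129

191/129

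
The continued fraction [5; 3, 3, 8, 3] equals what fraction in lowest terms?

1373/259

Fold from the inside: start with 3/1.
  8 + 1/3 = 25/3
  3 + 3/25 = 78/25
  3 + 25/78 = 259/78
  5 + 78/259 = 1373/259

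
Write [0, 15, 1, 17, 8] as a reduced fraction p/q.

145/2312

Fold from the inside: start with 8/1.
  17 + 1/8 = 137/8
  1 + 8/137 = 145/137
  15 + 137/145 = 2312/145
  0 + 145/2312 = 145/2312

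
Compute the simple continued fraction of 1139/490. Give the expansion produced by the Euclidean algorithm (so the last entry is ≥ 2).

1139 = 2*490 + 159
490 = 3*159 + 13
159 = 12*13 + 3
13 = 4*3 + 1
3 = 3*1 + 0  (stop)
So 1139/490 = [2; 3, 12, 4, 3].

[2; 3, 12, 4, 3]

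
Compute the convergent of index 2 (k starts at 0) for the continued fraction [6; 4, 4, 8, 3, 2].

Using pₖ = aₖpₖ₋₁ + pₖ₋₂, qₖ = aₖqₖ₋₁ + qₖ₋₂ (with p₋₁=1, p₋₂=0, q₋₁=0, q₋₂=1):
  k=0: a=6, p=6, q=1
  k=1: a=4, p=25, q=4
  k=2: a=4, p=106, q=17

106/17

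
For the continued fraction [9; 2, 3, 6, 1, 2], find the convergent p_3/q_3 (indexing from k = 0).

Using pₖ = aₖpₖ₋₁ + pₖ₋₂, qₖ = aₖqₖ₋₁ + qₖ₋₂ (with p₋₁=1, p₋₂=0, q₋₁=0, q₋₂=1):
  k=0: a=9, p=9, q=1
  k=1: a=2, p=19, q=2
  k=2: a=3, p=66, q=7
  k=3: a=6, p=415, q=44

415/44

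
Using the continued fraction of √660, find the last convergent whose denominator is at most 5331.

√660 = [25; 1, 2, 4, 2, 1, 50, …] (period length 6).
Convergents:
  p_0/q_0 = 25/1
  p_1/q_1 = 26/1
  p_2/q_2 = 77/3
  p_3/q_3 = 334/13
  p_4/q_4 = 745/29
  p_5/q_5 = 1079/42
  p_6/q_6 = 54695/2129
  p_7/q_7 = 55774/2171
  p_8/q_8 = 166243/6471
q_7 = 2171 ≤ 5331 < 6471 = q_8, so the answer is 55774/2171.

55774/2171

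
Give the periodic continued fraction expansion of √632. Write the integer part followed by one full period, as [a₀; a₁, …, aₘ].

a₀ = ⌊√632⌋ = 25.

[25; 7, 6, 7, 50]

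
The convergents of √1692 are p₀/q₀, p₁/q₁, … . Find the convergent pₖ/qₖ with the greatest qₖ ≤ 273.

√1692 = [41; 7, 2, 7, 82, …] (period length 4).
Convergents:
  p_0/q_0 = 41/1
  p_1/q_1 = 288/7
  p_2/q_2 = 617/15
  p_3/q_3 = 4607/112
  p_4/q_4 = 378391/9199
q_3 = 112 ≤ 273 < 9199 = q_4, so the answer is 4607/112.

4607/112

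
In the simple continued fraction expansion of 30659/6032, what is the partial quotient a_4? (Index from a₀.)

30659 = 5·6032 + 499   →  a_0 = 5
6032 = 12·499 + 44   →  a_1 = 12
499 = 11·44 + 15   →  a_2 = 11
44 = 2·15 + 14   →  a_3 = 2
15 = 1·14 + 1   →  a_4 = 1

1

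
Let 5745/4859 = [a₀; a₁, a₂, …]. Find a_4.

5745 = 1·4859 + 886   →  a_0 = 1
4859 = 5·886 + 429   →  a_1 = 5
886 = 2·429 + 28   →  a_2 = 2
429 = 15·28 + 9   →  a_3 = 15
28 = 3·9 + 1   →  a_4 = 3

3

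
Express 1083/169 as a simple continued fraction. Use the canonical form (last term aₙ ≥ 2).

1083 = 6*169 + 69
169 = 2*69 + 31
69 = 2*31 + 7
31 = 4*7 + 3
7 = 2*3 + 1
3 = 3*1 + 0  (stop)
So 1083/169 = [6; 2, 2, 4, 2, 3].

[6; 2, 2, 4, 2, 3]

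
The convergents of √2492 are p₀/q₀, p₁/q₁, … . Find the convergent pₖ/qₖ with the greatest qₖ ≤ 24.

√2492 = [49; 1, 11, 2, 24, 2, 11, 1, 98, …] (period length 8).
Convergents:
  p_0/q_0 = 49/1
  p_1/q_1 = 50/1
  p_2/q_2 = 599/12
  p_3/q_3 = 1248/25
q_2 = 12 ≤ 24 < 25 = q_3, so the answer is 599/12.

599/12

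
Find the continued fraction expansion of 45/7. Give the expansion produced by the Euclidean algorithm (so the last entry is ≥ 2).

[6; 2, 3]

45 = 6×7 + 3
7 = 2×3 + 1
3 = 3×1 + 0  (stop)
So 45/7 = [6; 2, 3].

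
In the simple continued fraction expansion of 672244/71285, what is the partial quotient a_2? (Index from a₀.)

3

672244 = 9·71285 + 30679   →  a_0 = 9
71285 = 2·30679 + 9927   →  a_1 = 2
30679 = 3·9927 + 898   →  a_2 = 3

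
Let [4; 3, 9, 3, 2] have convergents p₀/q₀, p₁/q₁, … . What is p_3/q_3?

376/87

Using pₖ = aₖpₖ₋₁ + pₖ₋₂, qₖ = aₖqₖ₋₁ + qₖ₋₂ (with p₋₁=1, p₋₂=0, q₋₁=0, q₋₂=1):
  k=0: a=4, p=4, q=1
  k=1: a=3, p=13, q=3
  k=2: a=9, p=121, q=28
  k=3: a=3, p=376, q=87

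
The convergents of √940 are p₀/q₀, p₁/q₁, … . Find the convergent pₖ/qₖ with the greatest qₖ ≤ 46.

1349/44

√940 = [30; 1, 1, 1, 14, 1, 1, 1, 60, …] (period length 8).
Convergents:
  p_0/q_0 = 30/1
  p_1/q_1 = 31/1
  p_2/q_2 = 61/2
  p_3/q_3 = 92/3
  p_4/q_4 = 1349/44
  p_5/q_5 = 1441/47
q_4 = 44 ≤ 46 < 47 = q_5, so the answer is 1349/44.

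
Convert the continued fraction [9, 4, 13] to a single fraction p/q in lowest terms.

Fold from the inside: start with 13/1.
  4 + 1/13 = 53/13
  9 + 13/53 = 490/53

490/53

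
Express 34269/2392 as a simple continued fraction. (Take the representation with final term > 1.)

[14; 3, 15, 1, 15, 3]

34269 = 14·2392 + 781
2392 = 3·781 + 49
781 = 15·49 + 46
49 = 1·46 + 3
46 = 15·3 + 1
3 = 3·1 + 0  (stop)
So 34269/2392 = [14; 3, 15, 1, 15, 3].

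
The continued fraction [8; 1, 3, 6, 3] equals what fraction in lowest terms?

692/79

Fold from the inside: start with 3/1.
  6 + 1/3 = 19/3
  3 + 3/19 = 60/19
  1 + 19/60 = 79/60
  8 + 60/79 = 692/79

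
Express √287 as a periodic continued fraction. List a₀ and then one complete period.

[16; 1, 15, 1, 32]

a₀ = ⌊√287⌋ = 16.
With m₀=0, d₀=1 and mₖ₊₁ = dₖaₖ − mₖ, dₖ₊₁ = (n − mₖ₊₁²)/dₖ, aₖ₊₁ = ⌊(a₀+mₖ₊₁)/dₖ₊₁⌋:
  k=1: m=16, d=31, a=1
  k=2: m=15, d=2, a=15
  k=3: m=15, d=31, a=1
  k=4: m=16, d=1, a=32
d=1 and a=2a₀=32 at k=4, so the next step gives (m, d) = (16, 31) again — its k=1 value — and the period has length 4.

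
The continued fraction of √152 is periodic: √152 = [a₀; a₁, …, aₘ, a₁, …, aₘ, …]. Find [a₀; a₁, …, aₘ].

a₀ = ⌊√152⌋ = 12.
With m₀=0, d₀=1 and mₖ₊₁ = dₖaₖ − mₖ, dₖ₊₁ = (n − mₖ₊₁²)/dₖ, aₖ₊₁ = ⌊(a₀+mₖ₊₁)/dₖ₊₁⌋:
  k=1: m=12, d=8, a=3
  k=2: m=12, d=1, a=24
d=1 and a=2a₀=24 at k=2, so the next step gives (m, d) = (12, 8) again — its k=1 value — and the period has length 2.

[12; 3, 24]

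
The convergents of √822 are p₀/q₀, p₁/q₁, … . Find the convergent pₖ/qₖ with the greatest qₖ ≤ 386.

√822 = [28; 1, 2, 28, 2, 1, 56, …] (period length 6).
Convergents:
  p_0/q_0 = 28/1
  p_1/q_1 = 29/1
  p_2/q_2 = 86/3
  p_3/q_3 = 2437/85
  p_4/q_4 = 4960/173
  p_5/q_5 = 7397/258
  p_6/q_6 = 419192/14621
q_5 = 258 ≤ 386 < 14621 = q_6, so the answer is 7397/258.

7397/258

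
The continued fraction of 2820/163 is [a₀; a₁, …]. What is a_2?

3

2820 = 17·163 + 49   →  a_0 = 17
163 = 3·49 + 16   →  a_1 = 3
49 = 3·16 + 1   →  a_2 = 3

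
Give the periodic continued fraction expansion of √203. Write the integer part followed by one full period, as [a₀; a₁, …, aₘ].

[14; 4, 28]

a₀ = ⌊√203⌋ = 14.
With m₀=0, d₀=1 and mₖ₊₁ = dₖaₖ − mₖ, dₖ₊₁ = (n − mₖ₊₁²)/dₖ, aₖ₊₁ = ⌊(a₀+mₖ₊₁)/dₖ₊₁⌋:
  k=1: m=14, d=7, a=4
  k=2: m=14, d=1, a=28
d=1 and a=2a₀=28 at k=2, so the next step gives (m, d) = (14, 7) again — its k=1 value — and the period has length 2.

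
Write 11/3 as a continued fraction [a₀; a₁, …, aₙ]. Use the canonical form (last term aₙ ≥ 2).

11 = 3*3 + 2
3 = 1*2 + 1
2 = 2*1 + 0  (stop)
So 11/3 = [3; 1, 2].

[3; 1, 2]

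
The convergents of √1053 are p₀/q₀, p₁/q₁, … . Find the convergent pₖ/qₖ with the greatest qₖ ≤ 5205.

√1053 = [32; 2, 4, 2, 64, …] (period length 4).
Convergents:
  p_0/q_0 = 32/1
  p_1/q_1 = 65/2
  p_2/q_2 = 292/9
  p_3/q_3 = 649/20
  p_4/q_4 = 41828/1289
  p_5/q_5 = 84305/2598
  p_6/q_6 = 379048/11681
q_5 = 2598 ≤ 5205 < 11681 = q_6, so the answer is 84305/2598.

84305/2598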